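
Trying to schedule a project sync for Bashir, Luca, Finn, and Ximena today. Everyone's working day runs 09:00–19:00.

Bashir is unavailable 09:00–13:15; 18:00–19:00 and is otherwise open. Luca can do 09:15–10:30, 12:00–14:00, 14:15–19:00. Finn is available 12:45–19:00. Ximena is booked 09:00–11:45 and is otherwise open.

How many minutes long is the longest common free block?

Bashir free: 13:15-18:00 (invert busy blocks within the working day).
Luca free: 09:15-10:30, 12:00-14:00, 14:15-19:00.
Finn free: 12:45-19:00.
Ximena free: 11:45-19:00 (invert busy blocks within the working day).
Bashir ∩ Luca: 13:15-14:00, 14:15-18:00.
Bashir ∩ Luca ∩ Finn: 13:15-14:00, 14:15-18:00.
Bashir ∩ Luca ∩ Finn ∩ Ximena: 13:15-14:00, 14:15-18:00.
So the common availability across everyone is 13:15-14:00, 14:15-18:00.
The longest is 14:15-18:00 at 225 minutes.

225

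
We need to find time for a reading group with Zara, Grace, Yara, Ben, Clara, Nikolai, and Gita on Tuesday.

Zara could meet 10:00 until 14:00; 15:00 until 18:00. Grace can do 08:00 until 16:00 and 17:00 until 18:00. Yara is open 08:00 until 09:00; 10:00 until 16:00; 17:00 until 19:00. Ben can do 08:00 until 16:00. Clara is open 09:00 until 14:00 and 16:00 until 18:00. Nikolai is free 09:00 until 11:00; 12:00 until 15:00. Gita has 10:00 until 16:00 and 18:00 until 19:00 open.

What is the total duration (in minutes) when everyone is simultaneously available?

Zara ∩ Grace: 10:00-14:00, 15:00-16:00, 17:00-18:00.
Zara ∩ Grace ∩ Yara: 10:00-14:00, 15:00-16:00, 17:00-18:00.
Zara ∩ Grace ∩ Yara ∩ Ben: 10:00-14:00, 15:00-16:00.
Zara ∩ Grace ∩ Yara ∩ Ben ∩ Clara: 10:00-14:00.
Zara ∩ Grace ∩ Yara ∩ Ben ∩ Clara ∩ Nikolai: 10:00-11:00, 12:00-14:00.
Zara ∩ Grace ∩ Yara ∩ Ben ∩ Clara ∩ Nikolai ∩ Gita: 10:00-11:00, 12:00-14:00.
Summing the common windows: 60 + 120 = 180 minutes.

180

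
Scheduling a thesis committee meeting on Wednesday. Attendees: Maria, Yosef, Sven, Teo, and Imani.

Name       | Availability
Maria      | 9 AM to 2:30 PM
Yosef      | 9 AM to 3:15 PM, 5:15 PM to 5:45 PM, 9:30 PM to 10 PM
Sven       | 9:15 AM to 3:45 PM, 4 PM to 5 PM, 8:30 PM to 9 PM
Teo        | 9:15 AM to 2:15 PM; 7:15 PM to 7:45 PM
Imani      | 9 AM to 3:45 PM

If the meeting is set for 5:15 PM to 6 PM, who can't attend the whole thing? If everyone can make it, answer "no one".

Imani, Maria, Sven, Teo, Yosef

Maria: not fully free for 17:15-18:00. Yosef: not fully free for 17:15-18:00. Sven: not fully free for 17:15-18:00. Teo: not fully free for 17:15-18:00. Imani: not fully free for 17:15-18:00.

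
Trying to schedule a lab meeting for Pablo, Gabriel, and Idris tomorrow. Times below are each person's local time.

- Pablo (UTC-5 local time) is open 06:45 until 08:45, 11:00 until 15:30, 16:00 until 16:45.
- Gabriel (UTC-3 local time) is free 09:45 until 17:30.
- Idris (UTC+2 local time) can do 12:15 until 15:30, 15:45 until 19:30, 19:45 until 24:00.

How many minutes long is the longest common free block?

165

Pablo in UTC: 11:45-13:45, 16:00-20:30, 21:00-21:45 (add 5h to convert from UTC-5).
Gabriel in UTC: 12:45-20:30 (add 3h to convert from UTC-3).
Idris in UTC: 10:15-13:30, 13:45-17:30, 17:45-22:00 (subtract 2h to convert from UTC+2).
Pablo ∩ Gabriel: 12:45-13:45, 16:00-20:30.
Pablo ∩ Gabriel ∩ Idris: 12:45-13:30, 16:00-17:30, 17:45-20:30.
The longest is 17:45-20:30 at 165 minutes.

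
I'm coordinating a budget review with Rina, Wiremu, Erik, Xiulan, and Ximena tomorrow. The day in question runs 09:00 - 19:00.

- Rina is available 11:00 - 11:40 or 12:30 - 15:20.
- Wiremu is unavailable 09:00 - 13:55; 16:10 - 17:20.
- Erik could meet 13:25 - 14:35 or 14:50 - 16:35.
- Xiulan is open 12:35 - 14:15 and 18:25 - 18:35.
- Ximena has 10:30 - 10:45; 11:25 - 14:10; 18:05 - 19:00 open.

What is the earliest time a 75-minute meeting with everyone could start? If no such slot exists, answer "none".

none

Rina free: 11:00-11:40, 12:30-15:20.
Wiremu free: 13:55-16:10, 17:20-19:00 (invert busy blocks within the working day).
Erik free: 13:25-14:35, 14:50-16:35.
Xiulan free: 12:35-14:15, 18:25-18:35.
Ximena free: 10:30-10:45, 11:25-14:10, 18:05-19:00.
Rina ∩ Wiremu: 13:55-15:20.
Rina ∩ Wiremu ∩ Erik: 13:55-14:35, 14:50-15:20.
Rina ∩ Wiremu ∩ Erik ∩ Xiulan: 13:55-14:15.
Rina ∩ Wiremu ∩ Erik ∩ Xiulan ∩ Ximena: 13:55-14:10.
No common window is at least 75 minutes long.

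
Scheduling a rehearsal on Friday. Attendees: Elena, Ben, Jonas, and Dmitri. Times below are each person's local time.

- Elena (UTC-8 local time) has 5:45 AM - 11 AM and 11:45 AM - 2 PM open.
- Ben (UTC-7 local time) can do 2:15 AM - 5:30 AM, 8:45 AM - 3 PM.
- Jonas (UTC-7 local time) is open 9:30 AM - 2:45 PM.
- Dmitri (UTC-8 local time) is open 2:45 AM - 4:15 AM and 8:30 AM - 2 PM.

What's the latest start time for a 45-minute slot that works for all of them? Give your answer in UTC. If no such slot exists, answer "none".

21:00

Elena in UTC: 13:45-19:00, 19:45-22:00 (add 8h to convert from UTC-8).
Ben in UTC: 09:15-12:30, 15:45-22:00 (add 7h to convert from UTC-7).
Jonas in UTC: 16:30-21:45 (add 7h to convert from UTC-7).
Dmitri in UTC: 10:45-12:15, 16:30-22:00 (add 8h to convert from UTC-8).
Elena ∩ Ben: 15:45-19:00, 19:45-22:00.
Elena ∩ Ben ∩ Jonas: 16:30-19:00, 19:45-21:45.
Elena ∩ Ben ∩ Jonas ∩ Dmitri: 16:30-19:00, 19:45-21:45.
The last common window of at least 45 minutes is 19:45-21:45; a 45-minute meeting can start as late as 21:00 and still end by 21:45.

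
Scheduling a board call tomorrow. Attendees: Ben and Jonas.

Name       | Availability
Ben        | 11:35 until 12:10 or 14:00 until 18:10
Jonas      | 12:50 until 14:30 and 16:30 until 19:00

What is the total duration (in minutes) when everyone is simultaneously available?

130

Ben ∩ Jonas: 14:00-14:30, 16:30-18:10.
Summing the common windows: 30 + 100 = 130 minutes.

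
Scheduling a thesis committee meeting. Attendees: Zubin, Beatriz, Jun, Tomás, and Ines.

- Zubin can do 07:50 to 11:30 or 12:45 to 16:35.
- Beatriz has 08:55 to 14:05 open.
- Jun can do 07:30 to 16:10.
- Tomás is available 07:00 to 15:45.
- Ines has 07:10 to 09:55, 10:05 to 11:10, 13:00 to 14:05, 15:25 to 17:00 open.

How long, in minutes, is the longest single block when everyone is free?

65

Zubin ∩ Beatriz: 08:55-11:30, 12:45-14:05.
Zubin ∩ Beatriz ∩ Jun: 08:55-11:30, 12:45-14:05.
Zubin ∩ Beatriz ∩ Jun ∩ Tomás: 08:55-11:30, 12:45-14:05.
Zubin ∩ Beatriz ∩ Jun ∩ Tomás ∩ Ines: 08:55-09:55, 10:05-11:10, 13:00-14:05.
The longest is 10:05-11:10 at 65 minutes.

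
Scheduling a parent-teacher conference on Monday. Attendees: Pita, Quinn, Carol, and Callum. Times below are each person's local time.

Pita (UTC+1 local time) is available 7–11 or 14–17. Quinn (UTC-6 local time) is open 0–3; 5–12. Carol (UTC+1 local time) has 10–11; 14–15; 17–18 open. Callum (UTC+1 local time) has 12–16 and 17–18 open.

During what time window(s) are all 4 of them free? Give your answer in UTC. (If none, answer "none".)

Pita in UTC: 06:00-10:00, 13:00-16:00 (subtract 1h to convert from UTC+1).
Quinn in UTC: 06:00-09:00, 11:00-18:00 (add 6h to convert from UTC-6).
Carol in UTC: 09:00-10:00, 13:00-14:00, 16:00-17:00 (subtract 1h to convert from UTC+1).
Callum in UTC: 11:00-15:00, 16:00-17:00 (subtract 1h to convert from UTC+1).
Pita ∩ Quinn: 06:00-09:00, 13:00-16:00.
Pita ∩ Quinn ∩ Carol: 13:00-14:00.
Pita ∩ Quinn ∩ Carol ∩ Callum: 13:00-14:00.

13:00-14:00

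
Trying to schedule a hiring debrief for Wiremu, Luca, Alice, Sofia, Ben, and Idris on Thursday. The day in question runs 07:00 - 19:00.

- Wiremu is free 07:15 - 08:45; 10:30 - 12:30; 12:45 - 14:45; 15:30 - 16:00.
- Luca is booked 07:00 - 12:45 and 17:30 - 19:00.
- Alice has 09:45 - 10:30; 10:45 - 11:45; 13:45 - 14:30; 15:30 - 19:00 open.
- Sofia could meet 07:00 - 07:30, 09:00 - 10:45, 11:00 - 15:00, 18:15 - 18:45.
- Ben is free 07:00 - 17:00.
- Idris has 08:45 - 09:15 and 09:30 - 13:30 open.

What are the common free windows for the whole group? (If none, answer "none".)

none

Wiremu free: 07:15-08:45, 10:30-12:30, 12:45-14:45, 15:30-16:00.
Luca free: 12:45-17:30 (invert busy blocks within the working day).
Alice free: 09:45-10:30, 10:45-11:45, 13:45-14:30, 15:30-19:00.
Sofia free: 07:00-07:30, 09:00-10:45, 11:00-15:00, 18:15-18:45.
Ben free: 07:00-17:00.
Idris free: 08:45-09:15, 09:30-13:30.
Wiremu ∩ Luca: 12:45-14:45, 15:30-16:00.
Wiremu ∩ Luca ∩ Alice: 13:45-14:30, 15:30-16:00.
Wiremu ∩ Luca ∩ Alice ∩ Sofia: 13:45-14:30.
Wiremu ∩ Luca ∩ Alice ∩ Sofia ∩ Ben: 13:45-14:30.
Wiremu ∩ Luca ∩ Alice ∩ Sofia ∩ Ben ∩ Idris: ∅.
There is no time when everyone is free.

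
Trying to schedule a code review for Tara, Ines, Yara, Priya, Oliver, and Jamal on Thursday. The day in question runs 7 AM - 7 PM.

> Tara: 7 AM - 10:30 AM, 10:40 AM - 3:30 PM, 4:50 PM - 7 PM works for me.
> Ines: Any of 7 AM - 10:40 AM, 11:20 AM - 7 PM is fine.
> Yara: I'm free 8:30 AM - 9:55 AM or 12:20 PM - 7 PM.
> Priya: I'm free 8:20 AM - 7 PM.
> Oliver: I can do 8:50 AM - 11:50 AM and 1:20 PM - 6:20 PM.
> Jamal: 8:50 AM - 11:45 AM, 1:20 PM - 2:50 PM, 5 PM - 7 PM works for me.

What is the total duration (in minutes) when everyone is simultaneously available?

Tara ∩ Ines: 07:00-10:30, 11:20-15:30, 16:50-19:00.
Tara ∩ Ines ∩ Yara: 08:30-09:55, 12:20-15:30, 16:50-19:00.
Tara ∩ Ines ∩ Yara ∩ Priya: 08:30-09:55, 12:20-15:30, 16:50-19:00.
Tara ∩ Ines ∩ Yara ∩ Priya ∩ Oliver: 08:50-09:55, 13:20-15:30, 16:50-18:20.
Tara ∩ Ines ∩ Yara ∩ Priya ∩ Oliver ∩ Jamal: 08:50-09:55, 13:20-14:50, 17:00-18:20.
Summing the common windows: 65 + 90 + 80 = 235 minutes.

235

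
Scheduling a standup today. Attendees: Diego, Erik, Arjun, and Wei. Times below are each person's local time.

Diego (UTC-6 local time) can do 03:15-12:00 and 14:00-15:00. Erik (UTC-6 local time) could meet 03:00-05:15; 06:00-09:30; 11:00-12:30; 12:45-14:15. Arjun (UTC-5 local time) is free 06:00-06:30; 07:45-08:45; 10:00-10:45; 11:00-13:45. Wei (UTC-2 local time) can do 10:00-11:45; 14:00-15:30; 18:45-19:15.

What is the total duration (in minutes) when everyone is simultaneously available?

90

Diego in UTC: 09:15-18:00, 20:00-21:00 (add 6h to convert from UTC-6).
Erik in UTC: 09:00-11:15, 12:00-15:30, 17:00-18:30, 18:45-20:15 (add 6h to convert from UTC-6).
Arjun in UTC: 11:00-11:30, 12:45-13:45, 15:00-15:45, 16:00-18:45 (add 5h to convert from UTC-5).
Wei in UTC: 12:00-13:45, 16:00-17:30, 20:45-21:15 (add 2h to convert from UTC-2).
Diego ∩ Erik: 09:15-11:15, 12:00-15:30, 17:00-18:00, 20:00-20:15.
Diego ∩ Erik ∩ Arjun: 11:00-11:15, 12:45-13:45, 15:00-15:30, 17:00-18:00.
Diego ∩ Erik ∩ Arjun ∩ Wei: 12:45-13:45, 17:00-17:30.
Those are the intersection windows.
Summing the common windows: 60 + 30 = 90 minutes.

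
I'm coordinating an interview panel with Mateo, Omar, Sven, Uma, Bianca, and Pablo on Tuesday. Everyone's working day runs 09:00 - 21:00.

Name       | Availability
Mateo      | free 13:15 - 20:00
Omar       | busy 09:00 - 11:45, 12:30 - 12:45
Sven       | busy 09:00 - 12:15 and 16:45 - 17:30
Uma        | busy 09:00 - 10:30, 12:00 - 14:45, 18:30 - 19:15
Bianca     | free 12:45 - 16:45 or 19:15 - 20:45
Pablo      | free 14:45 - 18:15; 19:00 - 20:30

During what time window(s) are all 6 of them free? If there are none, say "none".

14:45-16:45, 19:15-20:00

Mateo free: 13:15-20:00.
Omar free: 11:45-12:30, 12:45-21:00 (invert busy blocks within the working day).
Sven free: 12:15-16:45, 17:30-21:00 (invert busy blocks within the working day).
Uma free: 10:30-12:00, 14:45-18:30, 19:15-21:00 (invert busy blocks within the working day).
Bianca free: 12:45-16:45, 19:15-20:45.
Pablo free: 14:45-18:15, 19:00-20:30.
Mateo ∩ Omar: 13:15-20:00.
Mateo ∩ Omar ∩ Sven: 13:15-16:45, 17:30-20:00.
Mateo ∩ Omar ∩ Sven ∩ Uma: 14:45-16:45, 17:30-18:30, 19:15-20:00.
Mateo ∩ Omar ∩ Sven ∩ Uma ∩ Bianca: 14:45-16:45, 19:15-20:00.
Mateo ∩ Omar ∩ Sven ∩ Uma ∩ Bianca ∩ Pablo: 14:45-16:45, 19:15-20:00.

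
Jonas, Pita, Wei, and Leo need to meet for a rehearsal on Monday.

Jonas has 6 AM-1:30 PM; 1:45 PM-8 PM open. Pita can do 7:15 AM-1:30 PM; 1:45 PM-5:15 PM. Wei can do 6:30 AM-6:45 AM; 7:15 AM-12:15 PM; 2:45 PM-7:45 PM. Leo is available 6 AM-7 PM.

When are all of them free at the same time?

07:15-12:15, 14:45-17:15

Jonas ∩ Pita: 07:15-13:30, 13:45-17:15.
Jonas ∩ Pita ∩ Wei: 07:15-12:15, 14:45-17:15.
Jonas ∩ Pita ∩ Wei ∩ Leo: 07:15-12:15, 14:45-17:15.
Those are the intersection windows.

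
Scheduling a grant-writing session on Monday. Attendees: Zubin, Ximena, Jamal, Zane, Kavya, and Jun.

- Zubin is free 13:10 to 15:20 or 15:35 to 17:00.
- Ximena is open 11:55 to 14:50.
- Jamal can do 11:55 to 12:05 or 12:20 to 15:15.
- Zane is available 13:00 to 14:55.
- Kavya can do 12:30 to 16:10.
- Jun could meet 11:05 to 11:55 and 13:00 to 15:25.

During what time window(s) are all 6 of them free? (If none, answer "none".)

13:10-14:50

Zubin ∩ Ximena: 13:10-14:50.
Zubin ∩ Ximena ∩ Jamal: 13:10-14:50.
Zubin ∩ Ximena ∩ Jamal ∩ Zane: 13:10-14:50.
Zubin ∩ Ximena ∩ Jamal ∩ Zane ∩ Kavya: 13:10-14:50.
Zubin ∩ Ximena ∩ Jamal ∩ Zane ∩ Kavya ∩ Jun: 13:10-14:50.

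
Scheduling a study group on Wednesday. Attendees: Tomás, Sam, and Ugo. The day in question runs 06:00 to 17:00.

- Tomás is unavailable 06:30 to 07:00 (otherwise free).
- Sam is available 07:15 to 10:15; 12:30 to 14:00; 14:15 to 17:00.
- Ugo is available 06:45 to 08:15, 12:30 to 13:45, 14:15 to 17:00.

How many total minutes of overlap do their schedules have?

Tomás free: 06:00-06:30, 07:00-17:00 (invert busy blocks within the working day).
Sam free: 07:15-10:15, 12:30-14:00, 14:15-17:00.
Ugo free: 06:45-08:15, 12:30-13:45, 14:15-17:00.
Tomás ∩ Sam: 07:15-10:15, 12:30-14:00, 14:15-17:00.
Tomás ∩ Sam ∩ Ugo: 07:15-08:15, 12:30-13:45, 14:15-17:00.
Summing the common windows: 60 + 75 + 165 = 300 minutes.

300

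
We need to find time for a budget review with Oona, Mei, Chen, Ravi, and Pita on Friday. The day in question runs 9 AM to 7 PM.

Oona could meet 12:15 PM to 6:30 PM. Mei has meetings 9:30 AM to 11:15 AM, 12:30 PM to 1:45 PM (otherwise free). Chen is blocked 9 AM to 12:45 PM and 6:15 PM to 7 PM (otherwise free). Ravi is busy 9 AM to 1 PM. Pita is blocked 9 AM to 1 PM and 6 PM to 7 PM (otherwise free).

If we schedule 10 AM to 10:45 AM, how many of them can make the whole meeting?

0

Oona free: 12:15-18:30.
Mei free: 09:00-09:30, 11:15-12:30, 13:45-19:00 (invert busy blocks within the working day).
Chen free: 12:45-18:15 (invert busy blocks within the working day).
Ravi free: 13:00-19:00 (invert busy blocks within the working day).
Pita free: 13:00-18:00 (invert busy blocks within the working day).
nobody can make the full 10:00-10:45 slot — that's 0.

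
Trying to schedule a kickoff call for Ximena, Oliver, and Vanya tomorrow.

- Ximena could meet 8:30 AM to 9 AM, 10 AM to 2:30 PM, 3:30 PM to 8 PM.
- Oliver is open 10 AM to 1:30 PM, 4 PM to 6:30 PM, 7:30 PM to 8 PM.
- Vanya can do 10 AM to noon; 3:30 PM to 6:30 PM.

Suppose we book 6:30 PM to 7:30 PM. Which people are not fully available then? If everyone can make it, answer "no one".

Oliver, Vanya

Ximena: free for 18:30-19:30. Oliver: not fully free for 18:30-19:30. Vanya: not fully free for 18:30-19:30.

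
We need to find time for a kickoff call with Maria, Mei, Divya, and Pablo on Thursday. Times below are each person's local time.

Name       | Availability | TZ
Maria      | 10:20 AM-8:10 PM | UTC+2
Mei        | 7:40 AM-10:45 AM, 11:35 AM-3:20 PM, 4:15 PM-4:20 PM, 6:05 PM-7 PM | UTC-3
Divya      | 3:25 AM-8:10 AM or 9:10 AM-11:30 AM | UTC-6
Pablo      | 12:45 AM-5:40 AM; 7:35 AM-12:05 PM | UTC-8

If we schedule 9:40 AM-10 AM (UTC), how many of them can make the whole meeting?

3

Maria in UTC: 08:20-18:10 (subtract 2h to convert from UTC+2).
Mei in UTC: 10:40-13:45, 14:35-18:20, 19:15-19:20, 21:05-22:00 (add 3h to convert from UTC-3).
Divya in UTC: 09:25-14:10, 15:10-17:30 (add 6h to convert from UTC-6).
Pablo in UTC: 08:45-13:40, 15:35-20:05 (add 8h to convert from UTC-8).
Maria, Divya, and Pablo can make the full 09:40-10:00 slot — that's 3.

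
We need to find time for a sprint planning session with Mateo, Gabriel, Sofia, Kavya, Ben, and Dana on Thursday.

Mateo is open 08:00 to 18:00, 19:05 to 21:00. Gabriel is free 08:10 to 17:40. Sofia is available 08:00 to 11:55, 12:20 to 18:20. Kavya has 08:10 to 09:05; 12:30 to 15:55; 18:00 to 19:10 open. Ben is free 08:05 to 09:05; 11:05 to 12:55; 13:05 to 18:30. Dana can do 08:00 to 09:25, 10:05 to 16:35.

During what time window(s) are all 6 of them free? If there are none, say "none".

Mateo ∩ Gabriel: 08:10-17:40.
Mateo ∩ Gabriel ∩ Sofia: 08:10-11:55, 12:20-17:40.
Mateo ∩ Gabriel ∩ Sofia ∩ Kavya: 08:10-09:05, 12:30-15:55.
Mateo ∩ Gabriel ∩ Sofia ∩ Kavya ∩ Ben: 08:10-09:05, 12:30-12:55, 13:05-15:55.
Mateo ∩ Gabriel ∩ Sofia ∩ Kavya ∩ Ben ∩ Dana: 08:10-09:05, 12:30-12:55, 13:05-15:55.
So the common availability across everyone is 08:10-09:05, 12:30-12:55, 13:05-15:55.

08:10-09:05, 12:30-12:55, 13:05-15:55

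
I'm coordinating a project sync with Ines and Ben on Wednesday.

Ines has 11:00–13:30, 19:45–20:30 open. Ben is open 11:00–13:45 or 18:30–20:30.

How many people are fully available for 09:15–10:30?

nobody can make the full 09:15-10:30 slot — that's 0.

0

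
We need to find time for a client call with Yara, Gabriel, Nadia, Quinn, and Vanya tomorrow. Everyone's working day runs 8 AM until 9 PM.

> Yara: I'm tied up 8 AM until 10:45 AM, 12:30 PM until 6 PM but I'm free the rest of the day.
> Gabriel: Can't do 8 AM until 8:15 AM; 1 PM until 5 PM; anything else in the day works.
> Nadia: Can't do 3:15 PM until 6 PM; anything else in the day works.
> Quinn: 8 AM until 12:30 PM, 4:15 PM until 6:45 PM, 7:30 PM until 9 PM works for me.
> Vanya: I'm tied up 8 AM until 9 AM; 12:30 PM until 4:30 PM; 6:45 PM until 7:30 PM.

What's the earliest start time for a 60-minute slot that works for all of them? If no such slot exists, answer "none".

10:45

Yara free: 10:45-12:30, 18:00-21:00 (invert busy blocks within the working day).
Gabriel free: 08:15-13:00, 17:00-21:00 (invert busy blocks within the working day).
Nadia free: 08:00-15:15, 18:00-21:00 (invert busy blocks within the working day).
Quinn free: 08:00-12:30, 16:15-18:45, 19:30-21:00.
Vanya free: 09:00-12:30, 16:30-18:45, 19:30-21:00 (invert busy blocks within the working day).
Yara ∩ Gabriel: 10:45-12:30, 18:00-21:00.
Yara ∩ Gabriel ∩ Nadia: 10:45-12:30, 18:00-21:00.
Yara ∩ Gabriel ∩ Nadia ∩ Quinn: 10:45-12:30, 18:00-18:45, 19:30-21:00.
Yara ∩ Gabriel ∩ Nadia ∩ Quinn ∩ Vanya: 10:45-12:30, 18:00-18:45, 19:30-21:00.
The first common window of at least 60 minutes is 10:45-12:30, so the earliest start is 10:45.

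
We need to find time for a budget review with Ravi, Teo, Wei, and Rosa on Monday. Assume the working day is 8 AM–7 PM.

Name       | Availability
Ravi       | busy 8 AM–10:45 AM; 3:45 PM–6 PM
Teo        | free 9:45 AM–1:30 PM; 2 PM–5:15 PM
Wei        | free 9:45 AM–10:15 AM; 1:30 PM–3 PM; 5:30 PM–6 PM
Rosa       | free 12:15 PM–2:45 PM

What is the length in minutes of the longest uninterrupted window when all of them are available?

Ravi free: 10:45-15:45, 18:00-19:00 (invert busy blocks within the working day).
Teo free: 09:45-13:30, 14:00-17:15.
Wei free: 09:45-10:15, 13:30-15:00, 17:30-18:00.
Rosa free: 12:15-14:45.
Ravi ∩ Teo: 10:45-13:30, 14:00-15:45.
Ravi ∩ Teo ∩ Wei: 14:00-15:00.
Ravi ∩ Teo ∩ Wei ∩ Rosa: 14:00-14:45.
The longest is 14:00-14:45 at 45 minutes.

45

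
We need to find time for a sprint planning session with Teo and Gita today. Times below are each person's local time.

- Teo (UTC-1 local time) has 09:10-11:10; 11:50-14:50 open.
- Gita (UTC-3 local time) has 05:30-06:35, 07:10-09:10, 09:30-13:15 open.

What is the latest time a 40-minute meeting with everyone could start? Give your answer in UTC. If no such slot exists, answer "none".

15:10

Teo in UTC: 10:10-12:10, 12:50-15:50 (add 1h to convert from UTC-1).
Gita in UTC: 08:30-09:35, 10:10-12:10, 12:30-16:15 (add 3h to convert from UTC-3).
Teo ∩ Gita: 10:10-12:10, 12:50-15:50.
Those are the intersection windows.
The last common window of at least 40 minutes is 12:50-15:50; a 40-minute meeting can start as late as 15:10 and still end by 15:50.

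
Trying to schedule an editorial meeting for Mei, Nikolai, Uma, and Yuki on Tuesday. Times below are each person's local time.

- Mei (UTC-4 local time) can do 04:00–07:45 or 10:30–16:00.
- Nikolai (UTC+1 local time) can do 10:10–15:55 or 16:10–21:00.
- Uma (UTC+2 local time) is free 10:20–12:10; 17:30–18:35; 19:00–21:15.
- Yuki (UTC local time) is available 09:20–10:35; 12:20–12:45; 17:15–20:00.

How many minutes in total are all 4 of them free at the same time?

Mei in UTC: 08:00-11:45, 14:30-20:00 (add 4h to convert from UTC-4).
Nikolai in UTC: 09:10-14:55, 15:10-20:00 (subtract 1h to convert from UTC+1).
Uma in UTC: 08:20-10:10, 15:30-16:35, 17:00-19:15 (subtract 2h to convert from UTC+2).
Yuki in UTC: 09:20-10:35, 12:20-12:45, 17:15-20:00.
Mei ∩ Nikolai: 09:10-11:45, 14:30-14:55, 15:10-20:00.
Mei ∩ Nikolai ∩ Uma: 09:10-10:10, 15:30-16:35, 17:00-19:15.
Mei ∩ Nikolai ∩ Uma ∩ Yuki: 09:20-10:10, 17:15-19:15.
Summing the common windows: 50 + 120 = 170 minutes.

170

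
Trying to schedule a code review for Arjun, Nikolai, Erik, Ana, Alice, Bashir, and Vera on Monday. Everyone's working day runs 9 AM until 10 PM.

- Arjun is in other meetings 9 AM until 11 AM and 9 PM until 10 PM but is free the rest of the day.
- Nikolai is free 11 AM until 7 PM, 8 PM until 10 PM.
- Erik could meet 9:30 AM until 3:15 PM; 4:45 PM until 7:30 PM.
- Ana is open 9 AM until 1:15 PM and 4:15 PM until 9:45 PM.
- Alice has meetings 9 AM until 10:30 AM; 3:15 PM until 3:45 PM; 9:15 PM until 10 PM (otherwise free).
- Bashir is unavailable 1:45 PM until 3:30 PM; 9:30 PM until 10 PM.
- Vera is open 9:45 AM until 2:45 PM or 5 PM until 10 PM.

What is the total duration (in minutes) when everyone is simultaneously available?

255

Arjun free: 11:00-21:00 (invert busy blocks within the working day).
Nikolai free: 11:00-19:00, 20:00-22:00.
Erik free: 09:30-15:15, 16:45-19:30.
Ana free: 09:00-13:15, 16:15-21:45.
Alice free: 10:30-15:15, 15:45-21:15 (invert busy blocks within the working day).
Bashir free: 09:00-13:45, 15:30-21:30 (invert busy blocks within the working day).
Vera free: 09:45-14:45, 17:00-22:00.
Arjun ∩ Nikolai: 11:00-19:00, 20:00-21:00.
Arjun ∩ Nikolai ∩ Erik: 11:00-15:15, 16:45-19:00.
Arjun ∩ Nikolai ∩ Erik ∩ Ana: 11:00-13:15, 16:45-19:00.
Arjun ∩ Nikolai ∩ Erik ∩ Ana ∩ Alice: 11:00-13:15, 16:45-19:00.
Arjun ∩ Nikolai ∩ Erik ∩ Ana ∩ Alice ∩ Bashir: 11:00-13:15, 16:45-19:00.
Arjun ∩ Nikolai ∩ Erik ∩ Ana ∩ Alice ∩ Bashir ∩ Vera: 11:00-13:15, 17:00-19:00.
Summing the common windows: 135 + 120 = 255 minutes.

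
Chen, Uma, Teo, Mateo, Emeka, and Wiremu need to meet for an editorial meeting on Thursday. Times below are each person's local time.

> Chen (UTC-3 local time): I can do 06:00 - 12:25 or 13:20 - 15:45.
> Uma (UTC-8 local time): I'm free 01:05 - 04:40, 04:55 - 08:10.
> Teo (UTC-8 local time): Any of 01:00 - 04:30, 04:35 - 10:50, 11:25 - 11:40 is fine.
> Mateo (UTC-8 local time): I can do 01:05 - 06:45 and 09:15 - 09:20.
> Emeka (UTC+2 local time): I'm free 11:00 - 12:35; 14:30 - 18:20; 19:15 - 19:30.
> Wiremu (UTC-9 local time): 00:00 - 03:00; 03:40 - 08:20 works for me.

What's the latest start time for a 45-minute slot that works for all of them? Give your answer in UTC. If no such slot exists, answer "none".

Chen in UTC: 09:00-15:25, 16:20-18:45 (add 3h to convert from UTC-3).
Uma in UTC: 09:05-12:40, 12:55-16:10 (add 8h to convert from UTC-8).
Teo in UTC: 09:00-12:30, 12:35-18:50, 19:25-19:40 (add 8h to convert from UTC-8).
Mateo in UTC: 09:05-14:45, 17:15-17:20 (add 8h to convert from UTC-8).
Emeka in UTC: 09:00-10:35, 12:30-16:20, 17:15-17:30 (subtract 2h to convert from UTC+2).
Wiremu in UTC: 09:00-12:00, 12:40-17:20 (add 9h to convert from UTC-9).
Chen ∩ Uma: 09:05-12:40, 12:55-15:25.
Chen ∩ Uma ∩ Teo: 09:05-12:30, 12:35-12:40, 12:55-15:25.
Chen ∩ Uma ∩ Teo ∩ Mateo: 09:05-12:30, 12:35-12:40, 12:55-14:45.
Chen ∩ Uma ∩ Teo ∩ Mateo ∩ Emeka: 09:05-10:35, 12:35-12:40, 12:55-14:45.
Chen ∩ Uma ∩ Teo ∩ Mateo ∩ Emeka ∩ Wiremu: 09:05-10:35, 12:55-14:45.
Those are the intersection windows.
The last common window of at least 45 minutes is 12:55-14:45; a 45-minute meeting can start as late as 14:00 and still end by 14:45.

14:00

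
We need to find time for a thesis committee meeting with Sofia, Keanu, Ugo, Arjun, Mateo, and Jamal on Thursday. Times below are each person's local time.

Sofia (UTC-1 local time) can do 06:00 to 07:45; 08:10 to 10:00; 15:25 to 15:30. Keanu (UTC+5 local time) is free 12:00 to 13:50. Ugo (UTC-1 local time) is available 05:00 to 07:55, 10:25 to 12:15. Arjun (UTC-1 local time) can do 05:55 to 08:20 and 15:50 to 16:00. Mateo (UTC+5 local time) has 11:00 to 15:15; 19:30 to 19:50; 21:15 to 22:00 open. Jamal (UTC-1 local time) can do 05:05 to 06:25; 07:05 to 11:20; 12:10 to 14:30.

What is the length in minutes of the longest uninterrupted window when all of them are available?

40

Sofia in UTC: 07:00-08:45, 09:10-11:00, 16:25-16:30 (add 1h to convert from UTC-1).
Keanu in UTC: 07:00-08:50 (subtract 5h to convert from UTC+5).
Ugo in UTC: 06:00-08:55, 11:25-13:15 (add 1h to convert from UTC-1).
Arjun in UTC: 06:55-09:20, 16:50-17:00 (add 1h to convert from UTC-1).
Mateo in UTC: 06:00-10:15, 14:30-14:50, 16:15-17:00 (subtract 5h to convert from UTC+5).
Jamal in UTC: 06:05-07:25, 08:05-12:20, 13:10-15:30 (add 1h to convert from UTC-1).
Sofia ∩ Keanu: 07:00-08:45.
Sofia ∩ Keanu ∩ Ugo: 07:00-08:45.
Sofia ∩ Keanu ∩ Ugo ∩ Arjun: 07:00-08:45.
Sofia ∩ Keanu ∩ Ugo ∩ Arjun ∩ Mateo: 07:00-08:45.
Sofia ∩ Keanu ∩ Ugo ∩ Arjun ∩ Mateo ∩ Jamal: 07:00-07:25, 08:05-08:45.
The longest is 08:05-08:45 at 40 minutes.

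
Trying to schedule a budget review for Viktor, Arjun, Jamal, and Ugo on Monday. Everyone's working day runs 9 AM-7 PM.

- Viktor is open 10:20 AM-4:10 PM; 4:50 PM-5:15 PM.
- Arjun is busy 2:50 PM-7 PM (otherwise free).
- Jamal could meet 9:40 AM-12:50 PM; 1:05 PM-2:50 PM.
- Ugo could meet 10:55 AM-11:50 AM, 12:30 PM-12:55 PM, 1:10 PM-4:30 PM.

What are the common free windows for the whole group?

Viktor free: 10:20-16:10, 16:50-17:15.
Arjun free: 09:00-14:50 (invert busy blocks within the working day).
Jamal free: 09:40-12:50, 13:05-14:50.
Ugo free: 10:55-11:50, 12:30-12:55, 13:10-16:30.
Viktor ∩ Arjun: 10:20-14:50.
Viktor ∩ Arjun ∩ Jamal: 10:20-12:50, 13:05-14:50.
Viktor ∩ Arjun ∩ Jamal ∩ Ugo: 10:55-11:50, 12:30-12:50, 13:10-14:50.
Those are the intersection windows.

10:55-11:50, 12:30-12:50, 13:10-14:50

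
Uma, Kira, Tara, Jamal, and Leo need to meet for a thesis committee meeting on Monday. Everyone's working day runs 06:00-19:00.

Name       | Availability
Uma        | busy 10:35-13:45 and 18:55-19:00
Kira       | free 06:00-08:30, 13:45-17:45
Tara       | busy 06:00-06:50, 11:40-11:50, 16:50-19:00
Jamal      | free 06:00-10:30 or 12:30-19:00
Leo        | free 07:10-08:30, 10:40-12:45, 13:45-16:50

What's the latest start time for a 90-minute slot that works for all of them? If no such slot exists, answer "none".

15:20

Uma free: 06:00-10:35, 13:45-18:55 (invert busy blocks within the working day).
Kira free: 06:00-08:30, 13:45-17:45.
Tara free: 06:50-11:40, 11:50-16:50 (invert busy blocks within the working day).
Jamal free: 06:00-10:30, 12:30-19:00.
Leo free: 07:10-08:30, 10:40-12:45, 13:45-16:50.
Uma ∩ Kira: 06:00-08:30, 13:45-17:45.
Uma ∩ Kira ∩ Tara: 06:50-08:30, 13:45-16:50.
Uma ∩ Kira ∩ Tara ∩ Jamal: 06:50-08:30, 13:45-16:50.
Uma ∩ Kira ∩ Tara ∩ Jamal ∩ Leo: 07:10-08:30, 13:45-16:50.
The last common window of at least 90 minutes is 13:45-16:50; a 90-minute meeting can start as late as 15:20 and still end by 16:50.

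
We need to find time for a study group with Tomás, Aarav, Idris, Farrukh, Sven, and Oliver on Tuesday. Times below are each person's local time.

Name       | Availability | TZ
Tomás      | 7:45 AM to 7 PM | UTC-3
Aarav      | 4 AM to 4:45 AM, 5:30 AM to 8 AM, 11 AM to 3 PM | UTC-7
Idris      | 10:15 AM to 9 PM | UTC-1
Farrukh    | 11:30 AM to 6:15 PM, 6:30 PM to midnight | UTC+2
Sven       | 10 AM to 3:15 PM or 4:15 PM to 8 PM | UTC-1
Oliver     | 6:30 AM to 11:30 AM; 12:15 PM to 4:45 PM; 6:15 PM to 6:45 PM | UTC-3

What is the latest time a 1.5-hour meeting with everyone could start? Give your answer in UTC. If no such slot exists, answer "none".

Tomás in UTC: 10:45-22:00 (add 3h to convert from UTC-3).
Aarav in UTC: 11:00-11:45, 12:30-15:00, 18:00-22:00 (add 7h to convert from UTC-7).
Idris in UTC: 11:15-22:00 (add 1h to convert from UTC-1).
Farrukh in UTC: 09:30-16:15, 16:30-22:00 (subtract 2h to convert from UTC+2).
Sven in UTC: 11:00-16:15, 17:15-21:00 (add 1h to convert from UTC-1).
Oliver in UTC: 09:30-14:30, 15:15-19:45, 21:15-21:45 (add 3h to convert from UTC-3).
Tomás ∩ Aarav: 11:00-11:45, 12:30-15:00, 18:00-22:00.
Tomás ∩ Aarav ∩ Idris: 11:15-11:45, 12:30-15:00, 18:00-22:00.
Tomás ∩ Aarav ∩ Idris ∩ Farrukh: 11:15-11:45, 12:30-15:00, 18:00-22:00.
Tomás ∩ Aarav ∩ Idris ∩ Farrukh ∩ Sven: 11:15-11:45, 12:30-15:00, 18:00-21:00.
Tomás ∩ Aarav ∩ Idris ∩ Farrukh ∩ Sven ∩ Oliver: 11:15-11:45, 12:30-14:30, 18:00-19:45.
The last common window of at least 90 minutes is 18:00-19:45; a 90-minute meeting can start as late as 18:15 and still end by 19:45.

18:15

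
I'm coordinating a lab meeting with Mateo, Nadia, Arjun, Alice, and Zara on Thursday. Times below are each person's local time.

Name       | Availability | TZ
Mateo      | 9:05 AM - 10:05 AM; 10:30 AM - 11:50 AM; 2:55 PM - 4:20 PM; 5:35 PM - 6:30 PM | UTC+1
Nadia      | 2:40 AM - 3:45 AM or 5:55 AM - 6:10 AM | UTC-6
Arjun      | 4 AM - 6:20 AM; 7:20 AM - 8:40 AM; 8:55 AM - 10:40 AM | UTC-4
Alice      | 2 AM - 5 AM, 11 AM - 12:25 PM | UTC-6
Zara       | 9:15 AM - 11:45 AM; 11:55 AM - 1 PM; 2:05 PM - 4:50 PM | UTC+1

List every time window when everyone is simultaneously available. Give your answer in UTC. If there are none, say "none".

Mateo in UTC: 08:05-09:05, 09:30-10:50, 13:55-15:20, 16:35-17:30 (subtract 1h to convert from UTC+1).
Nadia in UTC: 08:40-09:45, 11:55-12:10 (add 6h to convert from UTC-6).
Arjun in UTC: 08:00-10:20, 11:20-12:40, 12:55-14:40 (add 4h to convert from UTC-4).
Alice in UTC: 08:00-11:00, 17:00-18:25 (add 6h to convert from UTC-6).
Zara in UTC: 08:15-10:45, 10:55-12:00, 13:05-15:50 (subtract 1h to convert from UTC+1).
Mateo ∩ Nadia: 08:40-09:05, 09:30-09:45.
Mateo ∩ Nadia ∩ Arjun: 08:40-09:05, 09:30-09:45.
Mateo ∩ Nadia ∩ Arjun ∩ Alice: 08:40-09:05, 09:30-09:45.
Mateo ∩ Nadia ∩ Arjun ∩ Alice ∩ Zara: 08:40-09:05, 09:30-09:45.

08:40-09:05, 09:30-09:45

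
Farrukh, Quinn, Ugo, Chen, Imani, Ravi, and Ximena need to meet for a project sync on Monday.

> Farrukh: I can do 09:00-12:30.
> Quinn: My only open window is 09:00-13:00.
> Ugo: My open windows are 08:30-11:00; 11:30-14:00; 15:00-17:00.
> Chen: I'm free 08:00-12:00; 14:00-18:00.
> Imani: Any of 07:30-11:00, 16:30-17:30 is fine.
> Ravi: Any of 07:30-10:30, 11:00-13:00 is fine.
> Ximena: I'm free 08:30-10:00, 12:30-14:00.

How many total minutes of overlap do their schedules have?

60

Farrukh ∩ Quinn: 09:00-12:30.
Farrukh ∩ Quinn ∩ Ugo: 09:00-11:00, 11:30-12:30.
Farrukh ∩ Quinn ∩ Ugo ∩ Chen: 09:00-11:00, 11:30-12:00.
Farrukh ∩ Quinn ∩ Ugo ∩ Chen ∩ Imani: 09:00-11:00.
Farrukh ∩ Quinn ∩ Ugo ∩ Chen ∩ Imani ∩ Ravi: 09:00-10:30.
Farrukh ∩ Quinn ∩ Ugo ∩ Chen ∩ Imani ∩ Ravi ∩ Ximena: 09:00-10:00.
That's a single block of 60 minutes.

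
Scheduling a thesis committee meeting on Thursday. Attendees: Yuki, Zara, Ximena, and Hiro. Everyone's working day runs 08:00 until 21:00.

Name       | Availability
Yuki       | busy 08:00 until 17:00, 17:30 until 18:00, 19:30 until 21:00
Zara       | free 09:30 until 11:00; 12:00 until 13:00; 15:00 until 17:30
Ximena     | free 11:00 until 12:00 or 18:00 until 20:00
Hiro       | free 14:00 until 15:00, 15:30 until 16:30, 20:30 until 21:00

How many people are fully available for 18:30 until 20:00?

Yuki free: 17:00-17:30, 18:00-19:30 (invert busy blocks within the working day).
Zara free: 09:30-11:00, 12:00-13:00, 15:00-17:30.
Ximena free: 11:00-12:00, 18:00-20:00.
Hiro free: 14:00-15:00, 15:30-16:30, 20:30-21:00.
Ximena can make the full 18:30-20:00 slot — that's 1.

1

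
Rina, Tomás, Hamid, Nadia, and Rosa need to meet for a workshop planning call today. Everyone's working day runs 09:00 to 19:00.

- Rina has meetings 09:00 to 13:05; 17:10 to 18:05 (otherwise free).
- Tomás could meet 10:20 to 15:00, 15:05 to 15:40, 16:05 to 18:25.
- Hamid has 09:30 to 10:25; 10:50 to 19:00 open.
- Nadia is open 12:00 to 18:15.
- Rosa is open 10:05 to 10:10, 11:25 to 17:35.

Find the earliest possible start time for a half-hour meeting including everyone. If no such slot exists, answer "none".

Rina free: 13:05-17:10, 18:05-19:00 (invert busy blocks within the working day).
Tomás free: 10:20-15:00, 15:05-15:40, 16:05-18:25.
Hamid free: 09:30-10:25, 10:50-19:00.
Nadia free: 12:00-18:15.
Rosa free: 10:05-10:10, 11:25-17:35.
Rina ∩ Tomás: 13:05-15:00, 15:05-15:40, 16:05-17:10, 18:05-18:25.
Rina ∩ Tomás ∩ Hamid: 13:05-15:00, 15:05-15:40, 16:05-17:10, 18:05-18:25.
Rina ∩ Tomás ∩ Hamid ∩ Nadia: 13:05-15:00, 15:05-15:40, 16:05-17:10, 18:05-18:15.
Rina ∩ Tomás ∩ Hamid ∩ Nadia ∩ Rosa: 13:05-15:00, 15:05-15:40, 16:05-17:10.
The first common window of at least 30 minutes is 13:05-15:00, so the earliest start is 13:05.

13:05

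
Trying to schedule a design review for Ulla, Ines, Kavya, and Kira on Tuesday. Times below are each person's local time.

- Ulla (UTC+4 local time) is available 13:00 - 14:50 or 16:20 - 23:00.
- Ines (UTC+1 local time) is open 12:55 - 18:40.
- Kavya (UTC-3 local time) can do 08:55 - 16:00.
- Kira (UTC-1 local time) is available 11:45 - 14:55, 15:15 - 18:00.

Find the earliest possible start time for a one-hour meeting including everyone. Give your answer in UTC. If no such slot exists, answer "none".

Ulla in UTC: 09:00-10:50, 12:20-19:00 (subtract 4h to convert from UTC+4).
Ines in UTC: 11:55-17:40 (subtract 1h to convert from UTC+1).
Kavya in UTC: 11:55-19:00 (add 3h to convert from UTC-3).
Kira in UTC: 12:45-15:55, 16:15-19:00 (add 1h to convert from UTC-1).
Ulla ∩ Ines: 12:20-17:40.
Ulla ∩ Ines ∩ Kavya: 12:20-17:40.
Ulla ∩ Ines ∩ Kavya ∩ Kira: 12:45-15:55, 16:15-17:40.
Those are the intersection windows.
The first common window of at least 60 minutes is 12:45-15:55, so the earliest start is 12:45.

12:45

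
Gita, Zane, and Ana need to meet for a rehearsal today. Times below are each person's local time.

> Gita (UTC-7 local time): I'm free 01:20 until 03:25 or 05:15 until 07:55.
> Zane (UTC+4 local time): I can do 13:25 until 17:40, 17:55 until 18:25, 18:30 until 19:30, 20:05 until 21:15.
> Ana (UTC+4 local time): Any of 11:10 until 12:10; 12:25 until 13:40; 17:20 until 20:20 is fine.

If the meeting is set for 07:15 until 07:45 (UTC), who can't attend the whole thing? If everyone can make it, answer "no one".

Gita, Zane

Gita in UTC: 08:20-10:25, 12:15-14:55 (add 7h to convert from UTC-7).
Zane in UTC: 09:25-13:40, 13:55-14:25, 14:30-15:30, 16:05-17:15 (subtract 4h to convert from UTC+4).
Ana in UTC: 07:10-08:10, 08:25-09:40, 13:20-16:20 (subtract 4h to convert from UTC+4).
Gita: not fully free for 07:15-07:45. Zane: not fully free for 07:15-07:45. Ana: free for 07:15-07:45.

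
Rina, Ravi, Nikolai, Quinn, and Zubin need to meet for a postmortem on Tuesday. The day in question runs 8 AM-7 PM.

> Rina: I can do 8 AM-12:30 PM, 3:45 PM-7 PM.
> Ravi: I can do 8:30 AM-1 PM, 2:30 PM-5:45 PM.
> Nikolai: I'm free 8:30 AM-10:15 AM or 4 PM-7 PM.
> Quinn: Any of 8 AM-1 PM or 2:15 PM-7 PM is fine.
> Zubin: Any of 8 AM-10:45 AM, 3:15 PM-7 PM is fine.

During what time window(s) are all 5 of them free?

08:30-10:15, 16:00-17:45

Rina ∩ Ravi: 08:30-12:30, 15:45-17:45.
Rina ∩ Ravi ∩ Nikolai: 08:30-10:15, 16:00-17:45.
Rina ∩ Ravi ∩ Nikolai ∩ Quinn: 08:30-10:15, 16:00-17:45.
Rina ∩ Ravi ∩ Nikolai ∩ Quinn ∩ Zubin: 08:30-10:15, 16:00-17:45.
So the common availability across everyone is 08:30-10:15, 16:00-17:45.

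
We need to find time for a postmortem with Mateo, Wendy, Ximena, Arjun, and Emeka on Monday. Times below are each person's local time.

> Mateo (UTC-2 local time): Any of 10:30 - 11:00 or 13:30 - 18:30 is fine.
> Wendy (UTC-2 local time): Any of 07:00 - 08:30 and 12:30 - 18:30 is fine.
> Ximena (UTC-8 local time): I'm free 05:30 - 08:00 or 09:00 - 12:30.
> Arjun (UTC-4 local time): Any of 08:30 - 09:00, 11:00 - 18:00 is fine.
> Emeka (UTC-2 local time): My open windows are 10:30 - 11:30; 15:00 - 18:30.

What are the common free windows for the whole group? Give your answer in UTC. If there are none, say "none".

17:00-20:30

Mateo in UTC: 12:30-13:00, 15:30-20:30 (add 2h to convert from UTC-2).
Wendy in UTC: 09:00-10:30, 14:30-20:30 (add 2h to convert from UTC-2).
Ximena in UTC: 13:30-16:00, 17:00-20:30 (add 8h to convert from UTC-8).
Arjun in UTC: 12:30-13:00, 15:00-22:00 (add 4h to convert from UTC-4).
Emeka in UTC: 12:30-13:30, 17:00-20:30 (add 2h to convert from UTC-2).
Mateo ∩ Wendy: 15:30-20:30.
Mateo ∩ Wendy ∩ Ximena: 15:30-16:00, 17:00-20:30.
Mateo ∩ Wendy ∩ Ximena ∩ Arjun: 15:30-16:00, 17:00-20:30.
Mateo ∩ Wendy ∩ Ximena ∩ Arjun ∩ Emeka: 17:00-20:30.
So the common availability across everyone is 17:00-20:30.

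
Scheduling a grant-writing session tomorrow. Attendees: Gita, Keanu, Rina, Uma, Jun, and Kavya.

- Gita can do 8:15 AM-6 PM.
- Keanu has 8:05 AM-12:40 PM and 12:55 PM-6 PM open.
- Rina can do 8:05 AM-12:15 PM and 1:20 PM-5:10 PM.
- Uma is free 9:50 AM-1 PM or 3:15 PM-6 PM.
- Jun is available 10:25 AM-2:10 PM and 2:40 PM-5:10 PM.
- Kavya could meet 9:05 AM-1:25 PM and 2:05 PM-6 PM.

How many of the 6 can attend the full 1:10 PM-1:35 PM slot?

3

Gita, Keanu, and Jun can make the full 13:10-13:35 slot — that's 3.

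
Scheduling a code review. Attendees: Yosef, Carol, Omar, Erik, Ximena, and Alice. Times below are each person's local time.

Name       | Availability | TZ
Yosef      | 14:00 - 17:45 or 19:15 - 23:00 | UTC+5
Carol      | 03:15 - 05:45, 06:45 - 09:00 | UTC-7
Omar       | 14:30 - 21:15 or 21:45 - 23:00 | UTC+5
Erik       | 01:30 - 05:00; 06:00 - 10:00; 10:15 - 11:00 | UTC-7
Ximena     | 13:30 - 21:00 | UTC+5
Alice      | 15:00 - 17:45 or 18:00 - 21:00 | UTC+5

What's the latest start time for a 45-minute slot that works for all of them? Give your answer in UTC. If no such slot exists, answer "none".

Yosef in UTC: 09:00-12:45, 14:15-18:00 (subtract 5h to convert from UTC+5).
Carol in UTC: 10:15-12:45, 13:45-16:00 (add 7h to convert from UTC-7).
Omar in UTC: 09:30-16:15, 16:45-18:00 (subtract 5h to convert from UTC+5).
Erik in UTC: 08:30-12:00, 13:00-17:00, 17:15-18:00 (add 7h to convert from UTC-7).
Ximena in UTC: 08:30-16:00 (subtract 5h to convert from UTC+5).
Alice in UTC: 10:00-12:45, 13:00-16:00 (subtract 5h to convert from UTC+5).
Yosef ∩ Carol: 10:15-12:45, 14:15-16:00.
Yosef ∩ Carol ∩ Omar: 10:15-12:45, 14:15-16:00.
Yosef ∩ Carol ∩ Omar ∩ Erik: 10:15-12:00, 14:15-16:00.
Yosef ∩ Carol ∩ Omar ∩ Erik ∩ Ximena: 10:15-12:00, 14:15-16:00.
Yosef ∩ Carol ∩ Omar ∩ Erik ∩ Ximena ∩ Alice: 10:15-12:00, 14:15-16:00.
So the common availability across everyone is 10:15-12:00, 14:15-16:00.
The last common window of at least 45 minutes is 14:15-16:00; a 45-minute meeting can start as late as 15:15 and still end by 16:00.

15:15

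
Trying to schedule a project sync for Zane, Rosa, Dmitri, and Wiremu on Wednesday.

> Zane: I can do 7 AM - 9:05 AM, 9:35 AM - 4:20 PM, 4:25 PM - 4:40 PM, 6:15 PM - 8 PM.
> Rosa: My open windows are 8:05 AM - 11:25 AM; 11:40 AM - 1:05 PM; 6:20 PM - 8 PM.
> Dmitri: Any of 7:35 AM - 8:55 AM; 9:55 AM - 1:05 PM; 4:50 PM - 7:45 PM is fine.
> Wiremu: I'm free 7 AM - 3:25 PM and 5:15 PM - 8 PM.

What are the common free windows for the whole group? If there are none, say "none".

08:05-08:55, 09:55-11:25, 11:40-13:05, 18:20-19:45

Zane ∩ Rosa: 08:05-09:05, 09:35-11:25, 11:40-13:05, 18:20-20:00.
Zane ∩ Rosa ∩ Dmitri: 08:05-08:55, 09:55-11:25, 11:40-13:05, 18:20-19:45.
Zane ∩ Rosa ∩ Dmitri ∩ Wiremu: 08:05-08:55, 09:55-11:25, 11:40-13:05, 18:20-19:45.
So the common availability across everyone is 08:05-08:55, 09:55-11:25, 11:40-13:05, 18:20-19:45.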